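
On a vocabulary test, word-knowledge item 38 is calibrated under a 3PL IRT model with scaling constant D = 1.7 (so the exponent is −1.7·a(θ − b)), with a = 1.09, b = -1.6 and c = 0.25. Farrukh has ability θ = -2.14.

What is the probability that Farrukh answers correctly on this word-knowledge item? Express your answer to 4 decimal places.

P(θ) = c + (1 − c) · 1 / (1 + exp(−D·a(θ − b)))
Exponent: 1.7 × 1.09 × (-2.14 − (-1.6)) = -1.0006
1/(1 + e^{1.0006}) = 0.2688
P = 0.25 + 0.75 × 0.2688 = 0.4516

0.4516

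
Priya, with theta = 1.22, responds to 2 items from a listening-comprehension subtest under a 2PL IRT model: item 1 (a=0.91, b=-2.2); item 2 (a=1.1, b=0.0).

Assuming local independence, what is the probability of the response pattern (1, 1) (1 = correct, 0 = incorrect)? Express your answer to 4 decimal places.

P(theta) = 1 / (1 + exp(−a(theta − b)))
P_1 = 1/(1+e^{-3.1122}) = 0.9574
P_2 = 1/(1+e^{-1.3420}) = 0.7928
L = P_1 × P_2 = 0.9574 × 0.7928 = 0.75904

0.7590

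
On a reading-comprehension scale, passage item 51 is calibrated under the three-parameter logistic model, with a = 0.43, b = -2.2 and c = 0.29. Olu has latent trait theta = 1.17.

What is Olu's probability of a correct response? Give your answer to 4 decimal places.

0.8650

P(theta) = c + (1 − c) · 1 / (1 + exp(−a(theta − b)))
Exponent: 0.43 × (1.17 − (-2.2)) = 1.4491
1/(1 + e^{-1.4491}) = 0.8099
P = 0.29 + 0.71 × 0.8099 = 0.8650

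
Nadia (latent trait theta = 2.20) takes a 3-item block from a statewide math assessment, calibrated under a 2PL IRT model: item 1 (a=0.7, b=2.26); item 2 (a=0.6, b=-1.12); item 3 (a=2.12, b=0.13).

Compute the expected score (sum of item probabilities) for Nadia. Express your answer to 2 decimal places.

2.36

P(theta) = 1 / (1 + exp(−a(theta − b)))
P_1 = 1/(1+e^{0.0420}) = 0.4895
P_2 = 1/(1+e^{-1.9920}) = 0.8800
P_3 = 1/(1+e^{-4.3884}) = 0.9877
E[score] = 0.4895 + 0.8800 + 0.9877 = 2.3572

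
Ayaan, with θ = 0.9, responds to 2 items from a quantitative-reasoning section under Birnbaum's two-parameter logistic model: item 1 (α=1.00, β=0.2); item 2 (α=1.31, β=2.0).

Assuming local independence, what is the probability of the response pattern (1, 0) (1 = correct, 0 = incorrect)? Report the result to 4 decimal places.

0.5403

P(θ) = 1 / (1 + exp(−α(θ − β)))
P_1 = 1/(1+e^{-0.7000}) = 0.6682
P_2 = 1/(1+e^{1.4410}) = 0.1914
L = P_1 × (1−P_2) = 0.6682 × 0.8086 = 0.54030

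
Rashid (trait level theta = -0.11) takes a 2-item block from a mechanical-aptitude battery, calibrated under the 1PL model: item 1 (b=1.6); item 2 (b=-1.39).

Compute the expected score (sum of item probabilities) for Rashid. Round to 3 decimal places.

0.936

P(theta) = 1 / (1 + exp(−(theta − b)))
P_1 = 1/(1+e^{1.7100}) = 0.1532
P_2 = 1/(1+e^{-1.2800}) = 0.7824
E[score] = 0.1532 + 0.7824 = 0.9356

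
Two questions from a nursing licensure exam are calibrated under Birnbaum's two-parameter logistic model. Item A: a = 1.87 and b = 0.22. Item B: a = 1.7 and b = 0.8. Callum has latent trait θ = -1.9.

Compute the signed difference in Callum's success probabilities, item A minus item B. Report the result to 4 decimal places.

0.0086

P(θ) = 1 / (1 + exp(−a(θ − b)))
P_A = 0.0186
P_B = 0.0101
P_A − P_B = 0.0086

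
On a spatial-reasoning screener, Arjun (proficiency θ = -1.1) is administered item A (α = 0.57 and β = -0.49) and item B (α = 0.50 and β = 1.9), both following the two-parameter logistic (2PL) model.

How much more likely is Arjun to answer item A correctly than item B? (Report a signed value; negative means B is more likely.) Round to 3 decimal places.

P(θ) = 1 / (1 + exp(−α(θ − β)))
P_A = 0.4139
P_B = 0.1824
P_A − P_B = 0.2315

0.232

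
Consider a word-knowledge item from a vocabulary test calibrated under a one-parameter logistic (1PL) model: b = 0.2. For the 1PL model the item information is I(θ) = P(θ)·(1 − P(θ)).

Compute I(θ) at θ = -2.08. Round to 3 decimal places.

P = 1/(1+e^{2.2800}) = 0.0928
P(1−P) = 0.0928 × 0.9072 = 0.0842
I = P(1−P) = 0.08418

0.084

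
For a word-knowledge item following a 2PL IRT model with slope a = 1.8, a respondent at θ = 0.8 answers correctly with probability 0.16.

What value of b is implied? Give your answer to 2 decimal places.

P(θ) = 1 / (1 + exp(−a(θ − b)))
logit(0.16) = ln(0.16/0.84) = -1.6582
b = θ − logit/(a) = 0.8 − (-1.6582)/1.8000 = 1.7212

1.72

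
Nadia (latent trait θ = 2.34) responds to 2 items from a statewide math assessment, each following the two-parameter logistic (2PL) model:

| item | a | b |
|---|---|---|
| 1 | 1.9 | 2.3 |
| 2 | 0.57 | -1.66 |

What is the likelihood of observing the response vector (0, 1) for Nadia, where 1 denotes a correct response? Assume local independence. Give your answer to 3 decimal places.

P(θ) = 1 / (1 + exp(−a(θ − b)))
P_1 = 1/(1+e^{-0.0760}) = 0.5190
P_2 = 1/(1+e^{-2.2800}) = 0.9072
L = (1−P_1) × P_2 = 0.4810 × 0.9072 = 0.43637

0.436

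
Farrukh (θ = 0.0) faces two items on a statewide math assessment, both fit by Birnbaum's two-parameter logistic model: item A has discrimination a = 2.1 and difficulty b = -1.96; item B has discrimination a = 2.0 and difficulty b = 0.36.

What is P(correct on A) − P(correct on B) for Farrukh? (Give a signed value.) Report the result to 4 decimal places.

0.6566

P(θ) = 1 / (1 + exp(−a(θ − b)))
P_A = 0.9840
P_B = 0.3274
P_A − P_B = 0.6566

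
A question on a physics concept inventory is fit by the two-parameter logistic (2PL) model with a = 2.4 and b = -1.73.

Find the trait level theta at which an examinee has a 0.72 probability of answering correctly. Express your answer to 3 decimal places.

-1.336

P(theta) = 1 / (1 + exp(−a(theta − b)))
logit = ln(0.7200/0.2800) = 0.9445
theta = b + logit/(a) = -1.73 + 0.9445/2.4000 = -1.3365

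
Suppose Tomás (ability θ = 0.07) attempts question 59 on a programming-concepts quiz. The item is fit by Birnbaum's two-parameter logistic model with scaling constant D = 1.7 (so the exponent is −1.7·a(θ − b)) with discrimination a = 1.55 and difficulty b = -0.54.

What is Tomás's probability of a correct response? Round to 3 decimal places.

0.833

P(θ) = 1 / (1 + exp(−D·a(θ − b)))
Exponent: 1.7 × 1.55 × (0.07 − (-0.54)) = 1.6074
1/(1 + e^{-1.6074}) = 0.8330
P = 0.8330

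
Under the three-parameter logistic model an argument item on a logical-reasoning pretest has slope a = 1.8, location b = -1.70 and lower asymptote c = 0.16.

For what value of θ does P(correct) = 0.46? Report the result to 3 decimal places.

P(θ) = c + (1 − c) · 1 / (1 + exp(−a(θ − b)))
Remove guessing floor: (0.46 − 0.16)/(1 − 0.16) = 0.3571
logit = ln(0.3571/0.6429) = -0.5878
θ = b + logit/(a) = -1.70 + (-0.5878)/1.8000 = -2.0265

-2.027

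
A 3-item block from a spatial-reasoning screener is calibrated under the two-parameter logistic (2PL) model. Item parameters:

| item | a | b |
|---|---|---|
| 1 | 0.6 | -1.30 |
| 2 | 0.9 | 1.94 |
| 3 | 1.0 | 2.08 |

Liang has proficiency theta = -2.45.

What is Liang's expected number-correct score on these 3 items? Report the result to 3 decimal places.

P(theta) = 1 / (1 + exp(−a(theta − b)))
P_1 = 1/(1+e^{0.6900}) = 0.3340
P_2 = 1/(1+e^{3.9510}) = 0.0189
P_3 = 1/(1+e^{4.5300}) = 0.0107
E[score] = 0.3340 + 0.0189 + 0.0107 = 0.3636

0.364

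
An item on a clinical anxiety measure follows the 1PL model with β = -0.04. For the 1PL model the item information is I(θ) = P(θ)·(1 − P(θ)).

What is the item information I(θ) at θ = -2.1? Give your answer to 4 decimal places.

0.1003

P = 1/(1+e^{2.0600}) = 0.1130
P(1−P) = 0.1130 × 0.8870 = 0.1003
I = P(1−P) = 0.10027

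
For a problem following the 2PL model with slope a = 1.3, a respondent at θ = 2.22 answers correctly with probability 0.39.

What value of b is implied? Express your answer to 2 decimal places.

2.56

P(θ) = 1 / (1 + exp(−a(θ − b)))
logit(0.39) = ln(0.39/0.61) = -0.4473
b = θ − logit/(a) = 2.22 − (-0.4473)/1.3000 = 2.5641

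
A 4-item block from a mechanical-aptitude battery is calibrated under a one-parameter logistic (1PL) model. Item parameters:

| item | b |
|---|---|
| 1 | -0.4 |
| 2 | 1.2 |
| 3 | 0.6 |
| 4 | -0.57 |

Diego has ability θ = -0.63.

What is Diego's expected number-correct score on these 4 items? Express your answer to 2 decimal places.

1.29

P(θ) = 1 / (1 + exp(−(θ − b)))
P_1 = 1/(1+e^{0.2300}) = 0.4428
P_2 = 1/(1+e^{1.8300}) = 0.1382
P_3 = 1/(1+e^{1.2300}) = 0.2262
P_4 = 1/(1+e^{0.0600}) = 0.4850
E[score] = 0.4428 + 0.1382 + 0.2262 + 0.4850 = 1.2922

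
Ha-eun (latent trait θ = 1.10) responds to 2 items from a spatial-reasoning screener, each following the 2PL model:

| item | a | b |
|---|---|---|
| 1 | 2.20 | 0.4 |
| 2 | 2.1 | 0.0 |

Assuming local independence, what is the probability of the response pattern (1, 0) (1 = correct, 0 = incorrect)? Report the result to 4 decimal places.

0.0744

P(θ) = 1 / (1 + exp(−a(θ − b)))
P_1 = 1/(1+e^{-1.5400}) = 0.8235
P_2 = 1/(1+e^{-2.3100}) = 0.9097
L = P_1 × (1−P_2) = 0.8235 × 0.0903 = 0.07436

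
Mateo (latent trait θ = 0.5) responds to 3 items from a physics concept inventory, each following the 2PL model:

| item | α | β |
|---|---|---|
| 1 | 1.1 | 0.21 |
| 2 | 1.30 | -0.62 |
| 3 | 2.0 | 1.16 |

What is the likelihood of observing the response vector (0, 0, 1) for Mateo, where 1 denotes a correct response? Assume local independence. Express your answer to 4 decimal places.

0.0168

P(θ) = 1 / (1 + exp(−α(θ − β)))
P_1 = 1/(1+e^{-0.3190}) = 0.5791
P_2 = 1/(1+e^{-1.4560}) = 0.8109
P_3 = 1/(1+e^{1.3200}) = 0.2108
L = (1−P_1) × (1−P_2) × P_3 = 0.4209 × 0.1891 × 0.2108 = 0.01678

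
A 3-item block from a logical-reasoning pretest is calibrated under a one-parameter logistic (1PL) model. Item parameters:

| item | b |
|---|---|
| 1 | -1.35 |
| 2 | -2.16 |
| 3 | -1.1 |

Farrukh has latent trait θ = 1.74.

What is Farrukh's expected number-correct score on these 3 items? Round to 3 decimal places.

P(θ) = 1 / (1 + exp(−(θ − b)))
P_1 = 1/(1+e^{-3.0900}) = 0.9565
P_2 = 1/(1+e^{-3.9000}) = 0.9802
P_3 = 1/(1+e^{-2.8400}) = 0.9448
E[score] = 0.9565 + 0.9802 + 0.9448 = 2.8814

2.881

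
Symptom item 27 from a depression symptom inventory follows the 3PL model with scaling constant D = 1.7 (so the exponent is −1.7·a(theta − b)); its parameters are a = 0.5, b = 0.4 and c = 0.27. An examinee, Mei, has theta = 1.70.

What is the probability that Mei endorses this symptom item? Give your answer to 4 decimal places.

0.8184

P(theta) = c + (1 − c) · 1 / (1 + exp(−D·a(theta − b)))
Exponent: 1.7 × 0.5 × (1.70 − 0.4) = 1.1050
1/(1 + e^{-1.1050}) = 0.7512
P = 0.27 + 0.73 × 0.7512 = 0.8184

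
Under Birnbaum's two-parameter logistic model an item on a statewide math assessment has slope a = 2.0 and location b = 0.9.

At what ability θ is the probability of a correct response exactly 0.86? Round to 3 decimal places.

1.808

P(θ) = 1 / (1 + exp(−a(θ − b)))
logit = ln(0.8600/0.1400) = 1.8153
θ = b + logit/(a) = 0.9 + 1.8153/2.0000 = 1.8076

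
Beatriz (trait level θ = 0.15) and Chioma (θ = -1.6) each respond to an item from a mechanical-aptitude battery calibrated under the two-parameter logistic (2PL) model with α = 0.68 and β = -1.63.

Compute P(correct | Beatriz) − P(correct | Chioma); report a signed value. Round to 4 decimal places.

P(θ) = 1 / (1 + exp(−α(θ − β)))
P(Beatriz) = 0.7704  [exponent 1.2104]
P(Chioma) = 0.5051  [exponent 0.0204]
Difference = 0.7704 − 0.5051 = 0.2653

0.2653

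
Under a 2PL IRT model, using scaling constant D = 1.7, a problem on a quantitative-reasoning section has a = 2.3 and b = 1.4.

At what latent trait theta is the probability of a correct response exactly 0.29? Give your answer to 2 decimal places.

P(theta) = 1 / (1 + exp(−D·a(theta − b)))
logit = ln(0.2900/0.7100) = -0.8954
theta = b + logit/(1.7·a) = 1.4 + (-0.8954)/3.9100 = 1.1710

1.17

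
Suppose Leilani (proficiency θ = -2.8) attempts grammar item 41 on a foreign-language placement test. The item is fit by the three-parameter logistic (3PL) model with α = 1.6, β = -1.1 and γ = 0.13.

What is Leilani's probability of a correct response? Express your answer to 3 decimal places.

P(θ) = γ + (1 − γ) · 1 / (1 + exp(−α(θ − β)))
Exponent: 1.6 × (-2.8 − (-1.1)) = -2.7200
1/(1 + e^{2.7200}) = 0.0618
P = 0.13 + 0.87 × 0.0618 = 0.1838

0.184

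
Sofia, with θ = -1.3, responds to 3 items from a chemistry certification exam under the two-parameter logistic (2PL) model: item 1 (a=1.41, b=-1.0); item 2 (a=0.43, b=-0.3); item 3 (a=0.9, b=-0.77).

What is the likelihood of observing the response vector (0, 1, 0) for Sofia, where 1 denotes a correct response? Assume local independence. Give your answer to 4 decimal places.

0.1469

P(θ) = 1 / (1 + exp(−a(θ − b)))
P_1 = 1/(1+e^{0.4230}) = 0.3958
P_2 = 1/(1+e^{0.4300}) = 0.3941
P_3 = 1/(1+e^{0.4770}) = 0.3830
L = (1−P_1) × P_2 × (1−P_3) = 0.6042 × 0.3941 × 0.6170 = 0.14694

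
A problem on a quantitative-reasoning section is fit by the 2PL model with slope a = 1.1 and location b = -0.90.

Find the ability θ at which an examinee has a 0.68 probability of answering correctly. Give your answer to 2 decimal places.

-0.21

P(θ) = 1 / (1 + exp(−a(θ − b)))
logit = ln(0.6800/0.3200) = 0.7538
θ = b + logit/(a) = -0.90 + 0.7538/1.1000 = -0.2148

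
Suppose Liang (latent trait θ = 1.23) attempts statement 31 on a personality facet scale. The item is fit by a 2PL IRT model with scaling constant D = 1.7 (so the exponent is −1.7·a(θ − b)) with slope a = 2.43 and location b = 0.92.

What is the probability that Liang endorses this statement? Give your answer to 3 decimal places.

P(θ) = 1 / (1 + exp(−D·a(θ − b)))
Exponent: 1.7 × 2.43 × (1.23 − 0.92) = 1.2806
1/(1 + e^{-1.2806}) = 0.7826
P = 0.7826

0.783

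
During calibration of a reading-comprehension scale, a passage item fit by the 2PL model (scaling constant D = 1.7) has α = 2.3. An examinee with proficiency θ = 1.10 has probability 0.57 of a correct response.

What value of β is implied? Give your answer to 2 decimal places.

1.03

P(θ) = 1 / (1 + exp(−D·α(θ − β)))
logit(0.57) = ln(0.57/0.43) = 0.2819
β = θ − logit/(1.7·α) = 1.10 − 0.2819/3.9100 = 1.0279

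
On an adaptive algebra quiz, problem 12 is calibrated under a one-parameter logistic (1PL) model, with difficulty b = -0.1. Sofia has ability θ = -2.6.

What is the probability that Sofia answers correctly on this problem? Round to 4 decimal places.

0.0759

P(θ) = 1 / (1 + exp(−(θ − b)))
Exponent: (-2.6 − (-0.1)) = -2.5000
1/(1 + e^{2.5000}) = 0.0759
P = 0.0759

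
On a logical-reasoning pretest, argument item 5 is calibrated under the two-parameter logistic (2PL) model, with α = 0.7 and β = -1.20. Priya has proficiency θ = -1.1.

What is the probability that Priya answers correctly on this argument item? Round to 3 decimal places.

0.517

P(θ) = 1 / (1 + exp(−α(θ − β)))
Exponent: 0.7 × (-1.1 − (-1.20)) = 0.0700
1/(1 + e^{-0.0700}) = 0.5175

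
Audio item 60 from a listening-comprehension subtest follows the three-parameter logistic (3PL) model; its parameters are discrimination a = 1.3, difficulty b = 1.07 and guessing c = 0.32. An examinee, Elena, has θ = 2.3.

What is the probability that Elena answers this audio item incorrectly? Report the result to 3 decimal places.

P(θ) = c + (1 − c) · 1 / (1 + exp(−a(θ − b)))
Exponent: 1.3 × (2.3 − 1.07) = 1.5990
1/(1 + e^{-1.5990}) = 0.8319
P = 0.32 + 0.68 × 0.8319 = 0.8857
P(incorrect) = 1 − 0.8857 = 0.1143

0.114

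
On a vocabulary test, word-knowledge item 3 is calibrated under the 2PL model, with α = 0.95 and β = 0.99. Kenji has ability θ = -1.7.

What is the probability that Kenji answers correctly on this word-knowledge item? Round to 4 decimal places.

P(θ) = 1 / (1 + exp(−α(θ − β)))
Exponent: 0.95 × (-1.7 − 0.99) = -2.5555
1/(1 + e^{2.5555}) = 0.0721

0.0721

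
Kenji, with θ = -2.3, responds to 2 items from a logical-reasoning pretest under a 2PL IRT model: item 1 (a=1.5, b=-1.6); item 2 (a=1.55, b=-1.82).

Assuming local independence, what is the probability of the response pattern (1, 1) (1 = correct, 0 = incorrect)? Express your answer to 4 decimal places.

0.0835

P(θ) = 1 / (1 + exp(−a(θ − b)))
P_1 = 1/(1+e^{1.0500}) = 0.2592
P_2 = 1/(1+e^{0.7440}) = 0.3221
L = P_1 × P_2 = 0.2592 × 0.3221 = 0.08350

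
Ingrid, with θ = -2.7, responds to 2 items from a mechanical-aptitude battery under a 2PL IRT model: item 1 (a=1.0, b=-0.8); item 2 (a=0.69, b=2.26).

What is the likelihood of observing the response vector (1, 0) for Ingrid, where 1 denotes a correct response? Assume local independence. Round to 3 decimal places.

0.126

P(θ) = 1 / (1 + exp(−a(θ − b)))
P_1 = 1/(1+e^{1.9000}) = 0.1301
P_2 = 1/(1+e^{3.4224}) = 0.0316
L = P_1 × (1−P_2) = 0.1301 × 0.9684 = 0.12600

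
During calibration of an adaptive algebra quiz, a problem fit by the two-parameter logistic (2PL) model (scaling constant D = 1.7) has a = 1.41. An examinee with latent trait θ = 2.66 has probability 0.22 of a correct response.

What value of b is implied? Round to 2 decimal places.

P(θ) = 1 / (1 + exp(−D·a(θ − b)))
logit(0.22) = ln(0.22/0.78) = -1.2657
b = θ − logit/(1.7·a) = 2.66 − (-1.2657)/2.3970 = 3.1880

3.19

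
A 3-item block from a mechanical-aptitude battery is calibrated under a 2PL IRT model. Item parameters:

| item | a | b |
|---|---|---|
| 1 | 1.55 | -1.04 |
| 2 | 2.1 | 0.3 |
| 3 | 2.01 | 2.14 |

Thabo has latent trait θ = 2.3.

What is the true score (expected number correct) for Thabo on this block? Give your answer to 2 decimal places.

P(θ) = 1 / (1 + exp(−a(θ − b)))
P_1 = 1/(1+e^{-5.1770}) = 0.9944
P_2 = 1/(1+e^{-4.2000}) = 0.9852
P_3 = 1/(1+e^{-0.3216}) = 0.5797
E[score] = 0.9944 + 0.9852 + 0.5797 = 2.5593

2.56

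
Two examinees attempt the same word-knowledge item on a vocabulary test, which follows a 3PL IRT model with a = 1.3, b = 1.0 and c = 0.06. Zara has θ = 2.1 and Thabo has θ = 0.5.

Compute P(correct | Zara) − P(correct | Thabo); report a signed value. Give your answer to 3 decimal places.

P(θ) = c + (1 − c) · 1 / (1 + exp(−a(θ − b)))
P(Zara) = 0.8185  [exponent 1.4300]
P(Thabo) = 0.3824  [exponent -0.6500]
Difference = 0.8185 − 0.3824 = 0.4361

0.436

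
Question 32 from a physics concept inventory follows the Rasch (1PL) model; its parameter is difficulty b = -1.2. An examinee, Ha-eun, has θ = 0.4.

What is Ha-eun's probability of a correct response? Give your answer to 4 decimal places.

P(θ) = 1 / (1 + exp(−(θ − b)))
Exponent: (0.4 − (-1.2)) = 1.6000
1/(1 + e^{-1.6000}) = 0.8320
P = 0.8320

0.8320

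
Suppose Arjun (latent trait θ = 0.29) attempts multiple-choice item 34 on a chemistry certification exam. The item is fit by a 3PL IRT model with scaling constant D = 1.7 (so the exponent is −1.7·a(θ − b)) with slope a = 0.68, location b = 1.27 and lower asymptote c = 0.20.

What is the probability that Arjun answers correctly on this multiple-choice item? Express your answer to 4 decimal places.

P(θ) = c + (1 − c) · 1 / (1 + exp(−D·a(θ − b)))
Exponent: 1.7 × 0.68 × (0.29 − 1.27) = -1.1329
1/(1 + e^{1.1329}) = 0.2436
P = 0.20 + 0.80 × 0.2436 = 0.3949

0.3949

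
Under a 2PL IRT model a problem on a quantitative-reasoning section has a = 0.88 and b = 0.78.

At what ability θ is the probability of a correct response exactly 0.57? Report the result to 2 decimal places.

1.10

P(θ) = 1 / (1 + exp(−a(θ − b)))
logit = ln(0.5700/0.4300) = 0.2819
θ = b + logit/(a) = 0.78 + 0.2819/0.8800 = 1.1003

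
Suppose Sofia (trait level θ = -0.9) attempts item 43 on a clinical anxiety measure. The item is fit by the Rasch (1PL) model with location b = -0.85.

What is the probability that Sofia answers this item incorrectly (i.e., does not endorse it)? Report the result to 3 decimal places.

P(θ) = 1 / (1 + exp(−(θ − b)))
Exponent: (-0.9 − (-0.85)) = -0.0500
1/(1 + e^{0.0500}) = 0.4875
P = 0.4875
P(incorrect) = 1 − 0.4875 = 0.5125

0.512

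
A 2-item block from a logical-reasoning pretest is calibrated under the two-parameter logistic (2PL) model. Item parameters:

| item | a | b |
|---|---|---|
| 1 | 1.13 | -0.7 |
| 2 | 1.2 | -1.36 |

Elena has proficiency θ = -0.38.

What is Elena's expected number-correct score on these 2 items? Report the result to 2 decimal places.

1.35

P(θ) = 1 / (1 + exp(−a(θ − b)))
P_1 = 1/(1+e^{-0.3616}) = 0.5894
P_2 = 1/(1+e^{-1.1760}) = 0.7642
E[score] = 0.5894 + 0.7642 = 1.3537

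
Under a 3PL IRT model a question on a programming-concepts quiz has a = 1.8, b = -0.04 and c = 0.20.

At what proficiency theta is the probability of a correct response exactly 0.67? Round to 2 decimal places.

0.16

P(theta) = c + (1 − c) · 1 / (1 + exp(−a(theta − b)))
Remove guessing floor: (0.67 − 0.20)/(1 − 0.20) = 0.5875
logit = ln(0.5875/0.4125) = 0.3536
theta = b + logit/(a) = -0.04 + 0.3536/1.8000 = 0.1565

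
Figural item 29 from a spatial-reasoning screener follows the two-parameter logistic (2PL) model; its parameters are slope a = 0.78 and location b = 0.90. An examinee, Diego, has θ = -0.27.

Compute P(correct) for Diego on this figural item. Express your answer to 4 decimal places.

0.2865

P(θ) = 1 / (1 + exp(−a(θ − b)))
Exponent: 0.78 × (-0.27 − 0.90) = -0.9126
1/(1 + e^{0.9126}) = 0.2865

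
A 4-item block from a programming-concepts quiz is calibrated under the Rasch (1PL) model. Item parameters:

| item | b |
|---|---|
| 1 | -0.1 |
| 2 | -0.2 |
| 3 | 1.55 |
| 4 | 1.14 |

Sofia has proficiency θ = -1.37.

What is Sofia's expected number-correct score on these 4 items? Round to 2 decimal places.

P(θ) = 1 / (1 + exp(−(θ − b)))
P_1 = 1/(1+e^{1.2700}) = 0.2193
P_2 = 1/(1+e^{1.1700}) = 0.2369
P_3 = 1/(1+e^{2.9200}) = 0.0512
P_4 = 1/(1+e^{2.5100}) = 0.0752
E[score] = 0.2193 + 0.2369 + 0.0512 + 0.0752 = 0.5824

0.58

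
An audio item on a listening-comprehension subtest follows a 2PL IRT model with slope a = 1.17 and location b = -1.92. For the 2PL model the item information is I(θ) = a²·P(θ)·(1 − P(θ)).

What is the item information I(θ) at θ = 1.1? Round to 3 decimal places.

0.038

P = 1/(1+e^{-3.5334}) = 0.9716
P(1−P) = 0.9716 × 0.0284 = 0.0276
I = a² × P(1−P) = 1.17² × 0.0276 = 0.03774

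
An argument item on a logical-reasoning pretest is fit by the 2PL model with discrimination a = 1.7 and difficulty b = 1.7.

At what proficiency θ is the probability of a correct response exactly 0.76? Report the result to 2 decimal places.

2.38

P(θ) = 1 / (1 + exp(−a(θ − b)))
logit = ln(0.7600/0.2400) = 1.1527
θ = b + logit/(a) = 1.7 + 1.1527/1.7000 = 2.3780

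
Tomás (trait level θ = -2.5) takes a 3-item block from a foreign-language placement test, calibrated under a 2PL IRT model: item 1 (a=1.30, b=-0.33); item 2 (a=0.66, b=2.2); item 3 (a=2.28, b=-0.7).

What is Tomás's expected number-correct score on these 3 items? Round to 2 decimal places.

P(θ) = 1 / (1 + exp(−a(θ − b)))
P_1 = 1/(1+e^{2.8210}) = 0.0562
P_2 = 1/(1+e^{3.1020}) = 0.0430
P_3 = 1/(1+e^{4.1040}) = 0.0162
E[score] = 0.0562 + 0.0430 + 0.0162 = 0.1155

0.12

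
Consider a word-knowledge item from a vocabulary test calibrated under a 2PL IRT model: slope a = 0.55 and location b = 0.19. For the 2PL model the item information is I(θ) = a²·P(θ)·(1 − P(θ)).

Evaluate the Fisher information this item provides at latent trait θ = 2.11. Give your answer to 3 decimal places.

P = 1/(1+e^{-1.0560}) = 0.7419
P(1−P) = 0.7419 × 0.2581 = 0.1915
I = a² × P(1−P) = 0.55² × 0.1915 = 0.05792

0.058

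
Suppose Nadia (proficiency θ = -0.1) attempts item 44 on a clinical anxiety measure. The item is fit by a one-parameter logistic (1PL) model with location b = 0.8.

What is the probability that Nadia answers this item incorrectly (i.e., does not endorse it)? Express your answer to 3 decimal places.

P(θ) = 1 / (1 + exp(−(θ − b)))
Exponent: (-0.1 − 0.8) = -0.9000
1/(1 + e^{0.9000}) = 0.2891
P = 0.2891
P(incorrect) = 1 − 0.2891 = 0.7109

0.711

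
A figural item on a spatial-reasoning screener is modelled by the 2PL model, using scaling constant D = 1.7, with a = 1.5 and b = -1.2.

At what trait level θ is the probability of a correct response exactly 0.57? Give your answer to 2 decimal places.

P(θ) = 1 / (1 + exp(−D·a(θ − b)))
logit = ln(0.5700/0.4300) = 0.2819
θ = b + logit/(1.7·a) = -1.2 + 0.2819/2.5500 = -1.0895

-1.09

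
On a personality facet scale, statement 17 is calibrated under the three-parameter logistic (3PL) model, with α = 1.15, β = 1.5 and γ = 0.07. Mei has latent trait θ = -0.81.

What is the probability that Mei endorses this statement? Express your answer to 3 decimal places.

0.131

P(θ) = γ + (1 − γ) · 1 / (1 + exp(−α(θ − β)))
Exponent: 1.15 × (-0.81 − 1.5) = -2.6565
1/(1 + e^{2.6565}) = 0.0656
P = 0.07 + 0.93 × 0.0656 = 0.1310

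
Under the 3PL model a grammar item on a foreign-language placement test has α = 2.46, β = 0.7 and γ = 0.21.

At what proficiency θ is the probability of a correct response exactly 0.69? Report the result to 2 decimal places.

P(θ) = γ + (1 − γ) · 1 / (1 + exp(−α(θ − β)))
Remove guessing floor: (0.69 − 0.21)/(1 − 0.21) = 0.6076
logit = ln(0.6076/0.3924) = 0.4372
θ = β + logit/(α) = 0.7 + 0.4372/2.4600 = 0.8777

0.88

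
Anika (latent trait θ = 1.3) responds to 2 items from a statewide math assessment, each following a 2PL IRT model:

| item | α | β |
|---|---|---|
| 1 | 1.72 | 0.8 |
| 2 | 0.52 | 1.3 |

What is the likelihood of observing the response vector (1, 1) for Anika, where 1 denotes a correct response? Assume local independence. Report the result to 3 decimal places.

P(θ) = 1 / (1 + exp(−α(θ − β)))
P_1 = 1/(1+e^{-0.8600}) = 0.7027
P_2 = 1/(1+e^{0.0000}) = 0.5000
L = P_1 × P_2 = 0.7027 × 0.5000 = 0.35133

0.351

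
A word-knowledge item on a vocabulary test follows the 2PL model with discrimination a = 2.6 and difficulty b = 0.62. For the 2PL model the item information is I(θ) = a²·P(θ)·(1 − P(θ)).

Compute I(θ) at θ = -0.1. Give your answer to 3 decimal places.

P = 1/(1+e^{1.8720}) = 0.1333
P(1−P) = 0.1333 × 0.8667 = 0.1155
I = a² × P(1−P) = 2.6² × 0.1155 = 0.78104

0.781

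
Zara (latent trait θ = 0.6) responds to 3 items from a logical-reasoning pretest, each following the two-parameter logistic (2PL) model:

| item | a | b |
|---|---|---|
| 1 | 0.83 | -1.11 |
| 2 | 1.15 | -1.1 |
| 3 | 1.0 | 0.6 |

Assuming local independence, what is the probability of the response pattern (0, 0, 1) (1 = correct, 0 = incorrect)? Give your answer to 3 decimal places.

0.012

P(θ) = 1 / (1 + exp(−a(θ − b)))
P_1 = 1/(1+e^{-1.4193}) = 0.8052
P_2 = 1/(1+e^{-1.9550}) = 0.8760
P_3 = 1/(1+e^{0.0000}) = 0.5000
L = (1−P_1) × (1−P_2) × P_3 = 0.1948 × 0.1240 × 0.5000 = 0.01208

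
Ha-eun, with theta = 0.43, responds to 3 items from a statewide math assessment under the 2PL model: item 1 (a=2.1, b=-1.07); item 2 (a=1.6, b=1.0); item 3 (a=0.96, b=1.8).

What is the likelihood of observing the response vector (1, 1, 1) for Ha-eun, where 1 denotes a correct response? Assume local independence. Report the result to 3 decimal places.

0.058

P(theta) = 1 / (1 + exp(−a(theta − b)))
P_1 = 1/(1+e^{-3.1500}) = 0.9589
P_2 = 1/(1+e^{0.9120}) = 0.2866
P_3 = 1/(1+e^{1.3152}) = 0.2116
L = P_1 × P_2 × P_3 = 0.9589 × 0.2866 × 0.2116 = 0.05816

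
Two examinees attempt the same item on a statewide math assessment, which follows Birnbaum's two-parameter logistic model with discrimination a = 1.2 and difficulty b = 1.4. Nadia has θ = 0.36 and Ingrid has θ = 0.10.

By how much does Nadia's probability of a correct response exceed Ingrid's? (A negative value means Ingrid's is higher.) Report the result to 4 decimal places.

0.0494

P(θ) = 1 / (1 + exp(−a(θ − b)))
P(Nadia) = 0.2230  [exponent -1.2480]
P(Ingrid) = 0.1736  [exponent -1.5600]
Difference = 0.2230 − 0.1736 = 0.0494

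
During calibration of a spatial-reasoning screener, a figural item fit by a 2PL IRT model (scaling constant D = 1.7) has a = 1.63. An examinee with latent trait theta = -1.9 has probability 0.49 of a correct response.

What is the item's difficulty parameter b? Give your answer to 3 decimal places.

P(theta) = 1 / (1 + exp(−D·a(theta − b)))
logit(0.49) = ln(0.49/0.51) = -0.0400
b = theta − logit/(1.7·a) = -1.9 − (-0.0400)/2.7710 = -1.8856

-1.886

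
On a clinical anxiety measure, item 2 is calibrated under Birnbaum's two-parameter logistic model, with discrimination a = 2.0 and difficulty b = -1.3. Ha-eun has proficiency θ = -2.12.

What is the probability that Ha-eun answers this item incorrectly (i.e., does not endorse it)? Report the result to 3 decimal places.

0.838

P(θ) = 1 / (1 + exp(−a(θ − b)))
Exponent: 2.0 × (-2.12 − (-1.3)) = -1.6400
1/(1 + e^{1.6400}) = 0.1625
P(incorrect) = 1 − 0.1625 = 0.8375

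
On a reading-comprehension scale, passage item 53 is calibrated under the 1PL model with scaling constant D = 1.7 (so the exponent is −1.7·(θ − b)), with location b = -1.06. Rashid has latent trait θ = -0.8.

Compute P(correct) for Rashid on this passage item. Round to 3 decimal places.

0.609

P(θ) = 1 / (1 + exp(−D·(θ − b)))
Exponent: 1.7 × (-0.8 − (-1.06)) = 0.4420
1/(1 + e^{-0.4420}) = 0.6087
P = 0.6087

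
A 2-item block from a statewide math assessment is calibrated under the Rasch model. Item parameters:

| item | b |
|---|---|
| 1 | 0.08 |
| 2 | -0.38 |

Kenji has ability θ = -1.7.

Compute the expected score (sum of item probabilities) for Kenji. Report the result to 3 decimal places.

0.355

P(θ) = 1 / (1 + exp(−(θ − b)))
P_1 = 1/(1+e^{1.7800}) = 0.1443
P_2 = 1/(1+e^{1.3200}) = 0.2108
E[score] = 0.1443 + 0.2108 = 0.3551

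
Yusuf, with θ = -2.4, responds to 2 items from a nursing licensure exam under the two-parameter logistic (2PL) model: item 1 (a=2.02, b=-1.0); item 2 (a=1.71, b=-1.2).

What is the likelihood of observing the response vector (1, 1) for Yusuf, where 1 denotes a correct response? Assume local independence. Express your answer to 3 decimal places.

P(θ) = 1 / (1 + exp(−a(θ − b)))
P_1 = 1/(1+e^{2.8280}) = 0.0558
P_2 = 1/(1+e^{2.0520}) = 0.1139
L = P_1 × P_2 = 0.0558 × 0.1139 = 0.00636

0.006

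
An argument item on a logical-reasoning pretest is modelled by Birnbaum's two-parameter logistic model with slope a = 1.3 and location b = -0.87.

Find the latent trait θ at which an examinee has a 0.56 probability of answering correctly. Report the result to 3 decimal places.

-0.684

P(θ) = 1 / (1 + exp(−a(θ − b)))
logit = ln(0.5600/0.4400) = 0.2412
θ = b + logit/(a) = -0.87 + 0.2412/1.3000 = -0.6845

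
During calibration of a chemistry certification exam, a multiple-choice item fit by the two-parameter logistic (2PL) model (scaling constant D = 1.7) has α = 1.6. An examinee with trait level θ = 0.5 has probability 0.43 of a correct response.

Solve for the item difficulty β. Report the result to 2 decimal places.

0.60

P(θ) = 1 / (1 + exp(−D·α(θ − β)))
logit(0.43) = ln(0.43/0.57) = -0.2819
β = θ − logit/(1.7·α) = 0.5 − (-0.2819)/2.7200 = 0.6036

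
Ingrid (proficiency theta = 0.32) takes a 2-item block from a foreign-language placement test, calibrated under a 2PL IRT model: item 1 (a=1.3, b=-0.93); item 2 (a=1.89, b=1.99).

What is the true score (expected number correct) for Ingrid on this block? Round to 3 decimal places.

P(theta) = 1 / (1 + exp(−a(theta − b)))
P_1 = 1/(1+e^{-1.6250}) = 0.8355
P_2 = 1/(1+e^{3.1563}) = 0.0408
E[score] = 0.8355 + 0.0408 = 0.8763

0.876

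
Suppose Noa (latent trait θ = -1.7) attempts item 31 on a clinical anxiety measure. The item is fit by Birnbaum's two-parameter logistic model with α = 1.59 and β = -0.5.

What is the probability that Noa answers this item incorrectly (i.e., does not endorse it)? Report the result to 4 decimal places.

P(θ) = 1 / (1 + exp(−α(θ − β)))
Exponent: 1.59 × (-1.7 − (-0.5)) = -1.9080
1/(1 + e^{1.9080}) = 0.1292
P(incorrect) = 1 − 0.1292 = 0.8708

0.8708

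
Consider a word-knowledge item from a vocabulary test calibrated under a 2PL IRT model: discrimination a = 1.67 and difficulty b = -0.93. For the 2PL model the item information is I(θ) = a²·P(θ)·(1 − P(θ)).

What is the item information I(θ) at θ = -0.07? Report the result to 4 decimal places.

P = 1/(1+e^{-1.4362}) = 0.8079
P(1−P) = 0.8079 × 0.1921 = 0.1552
I = a² × P(1−P) = 1.67² × 0.1552 = 0.43289

0.4329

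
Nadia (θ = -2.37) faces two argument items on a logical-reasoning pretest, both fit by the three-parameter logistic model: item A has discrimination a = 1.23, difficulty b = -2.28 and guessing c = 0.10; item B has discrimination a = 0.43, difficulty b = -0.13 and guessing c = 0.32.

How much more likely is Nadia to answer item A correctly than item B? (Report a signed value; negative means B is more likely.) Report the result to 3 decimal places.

0.017

P(θ) = c + (1 − c) · 1 / (1 + exp(−a(θ − b)))
P_A = 0.5251
P_B = 0.5078
P_A − P_B = 0.0173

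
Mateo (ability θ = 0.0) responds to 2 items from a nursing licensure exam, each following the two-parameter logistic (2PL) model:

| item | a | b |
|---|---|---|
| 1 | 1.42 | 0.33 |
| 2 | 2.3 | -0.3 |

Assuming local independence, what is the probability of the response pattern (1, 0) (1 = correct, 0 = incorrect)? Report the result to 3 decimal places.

P(θ) = 1 / (1 + exp(−a(θ − b)))
P_1 = 1/(1+e^{0.4686}) = 0.3849
P_2 = 1/(1+e^{-0.6900}) = 0.6660
L = P_1 × (1−P_2) = 0.3849 × 0.3340 = 0.12859

0.129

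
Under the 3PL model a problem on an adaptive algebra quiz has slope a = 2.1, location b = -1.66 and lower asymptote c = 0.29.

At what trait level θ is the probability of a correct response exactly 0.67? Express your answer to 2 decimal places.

-1.59

P(θ) = c + (1 − c) · 1 / (1 + exp(−a(θ − b)))
Remove guessing floor: (0.67 − 0.29)/(1 − 0.29) = 0.5352
logit = ln(0.5352/0.4648) = 0.1411
θ = b + logit/(a) = -1.66 + 0.1411/2.1000 = -1.5928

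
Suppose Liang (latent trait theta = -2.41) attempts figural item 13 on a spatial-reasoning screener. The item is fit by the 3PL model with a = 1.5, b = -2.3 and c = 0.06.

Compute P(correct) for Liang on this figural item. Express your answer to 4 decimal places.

0.4913

P(theta) = c + (1 − c) · 1 / (1 + exp(−a(theta − b)))
Exponent: 1.5 × (-2.41 − (-2.3)) = -0.1650
1/(1 + e^{0.1650}) = 0.4588
P = 0.06 + 0.94 × 0.4588 = 0.4913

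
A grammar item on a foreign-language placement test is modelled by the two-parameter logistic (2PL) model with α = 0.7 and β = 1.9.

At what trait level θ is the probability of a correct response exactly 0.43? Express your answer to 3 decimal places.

1.497

P(θ) = 1 / (1 + exp(−α(θ − β)))
logit = ln(0.4300/0.5700) = -0.2819
θ = β + logit/(α) = 1.9 + (-0.2819)/0.7000 = 1.4974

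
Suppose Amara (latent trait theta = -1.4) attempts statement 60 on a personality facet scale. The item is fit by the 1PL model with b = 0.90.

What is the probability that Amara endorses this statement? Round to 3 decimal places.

0.091

P(theta) = 1 / (1 + exp(−(theta − b)))
Exponent: (-1.4 − 0.90) = -2.3000
1/(1 + e^{2.3000}) = 0.0911
P = 0.0911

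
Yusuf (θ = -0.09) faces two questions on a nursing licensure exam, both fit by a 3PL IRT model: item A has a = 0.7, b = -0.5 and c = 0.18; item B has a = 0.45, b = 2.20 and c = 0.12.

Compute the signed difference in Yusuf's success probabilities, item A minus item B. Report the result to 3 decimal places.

0.297

P(θ) = c + (1 − c) · 1 / (1 + exp(−a(θ − b)))
P_A = 0.6484
P_B = 0.3514
P_A − P_B = 0.2970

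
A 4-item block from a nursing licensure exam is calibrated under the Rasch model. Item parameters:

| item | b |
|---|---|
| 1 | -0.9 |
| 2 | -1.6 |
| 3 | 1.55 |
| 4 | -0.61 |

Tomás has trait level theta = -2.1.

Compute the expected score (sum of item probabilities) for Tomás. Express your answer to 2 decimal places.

P(theta) = 1 / (1 + exp(−(theta − b)))
P_1 = 1/(1+e^{1.2000}) = 0.2315
P_2 = 1/(1+e^{0.5000}) = 0.3775
P_3 = 1/(1+e^{3.6500}) = 0.0253
P_4 = 1/(1+e^{1.4900}) = 0.1839
E[score] = 0.2315 + 0.3775 + 0.0253 + 0.1839 = 0.8183

0.82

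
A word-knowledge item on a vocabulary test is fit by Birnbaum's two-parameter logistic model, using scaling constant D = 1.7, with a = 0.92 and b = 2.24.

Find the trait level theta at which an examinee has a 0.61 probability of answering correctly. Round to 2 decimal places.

P(theta) = 1 / (1 + exp(−D·a(theta − b)))
logit = ln(0.6100/0.3900) = 0.4473
theta = b + logit/(1.7·a) = 2.24 + 0.4473/1.5640 = 2.5260

2.53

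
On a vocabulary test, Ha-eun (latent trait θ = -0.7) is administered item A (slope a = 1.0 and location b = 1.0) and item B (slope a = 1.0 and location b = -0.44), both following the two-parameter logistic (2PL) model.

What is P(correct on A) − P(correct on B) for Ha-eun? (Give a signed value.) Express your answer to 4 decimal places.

P(θ) = 1 / (1 + exp(−a(θ − b)))
P_A = 0.1545
P_B = 0.4354
P_A − P_B = -0.2809

-0.2809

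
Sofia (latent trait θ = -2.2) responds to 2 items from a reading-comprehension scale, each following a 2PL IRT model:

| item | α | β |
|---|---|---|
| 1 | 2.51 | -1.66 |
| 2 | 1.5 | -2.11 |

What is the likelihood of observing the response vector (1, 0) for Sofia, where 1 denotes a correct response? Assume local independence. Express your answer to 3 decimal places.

P(θ) = 1 / (1 + exp(−α(θ − β)))
P_1 = 1/(1+e^{1.3554}) = 0.2050
P_2 = 1/(1+e^{0.1350}) = 0.4663
L = P_1 × (1−P_2) = 0.2050 × 0.5337 = 0.10940

0.109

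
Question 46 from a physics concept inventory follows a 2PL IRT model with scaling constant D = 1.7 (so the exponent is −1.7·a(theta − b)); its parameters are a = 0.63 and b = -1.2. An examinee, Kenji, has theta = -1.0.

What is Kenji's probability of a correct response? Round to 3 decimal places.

P(theta) = 1 / (1 + exp(−D·a(theta − b)))
Exponent: 1.7 × 0.63 × (-1.0 − (-1.2)) = 0.2142
1/(1 + e^{-0.2142}) = 0.5533
P = 0.5533

0.553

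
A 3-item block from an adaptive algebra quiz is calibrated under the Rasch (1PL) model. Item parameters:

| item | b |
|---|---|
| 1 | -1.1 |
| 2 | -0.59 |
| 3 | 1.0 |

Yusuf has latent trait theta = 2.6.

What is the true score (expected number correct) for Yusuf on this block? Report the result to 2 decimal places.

2.77

P(theta) = 1 / (1 + exp(−(theta − b)))
P_1 = 1/(1+e^{-3.7000}) = 0.9759
P_2 = 1/(1+e^{-3.1900}) = 0.9605
P_3 = 1/(1+e^{-1.6000}) = 0.8320
E[score] = 0.9759 + 0.9605 + 0.8320 = 2.7683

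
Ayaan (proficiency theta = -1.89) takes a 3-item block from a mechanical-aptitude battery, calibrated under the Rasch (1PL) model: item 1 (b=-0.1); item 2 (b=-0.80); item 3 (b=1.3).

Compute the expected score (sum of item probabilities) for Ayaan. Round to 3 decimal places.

0.434

P(theta) = 1 / (1 + exp(−(theta − b)))
P_1 = 1/(1+e^{1.7900}) = 0.1431
P_2 = 1/(1+e^{1.0900}) = 0.2516
P_3 = 1/(1+e^{3.1900}) = 0.0395
E[score] = 0.1431 + 0.2516 + 0.0395 = 0.4342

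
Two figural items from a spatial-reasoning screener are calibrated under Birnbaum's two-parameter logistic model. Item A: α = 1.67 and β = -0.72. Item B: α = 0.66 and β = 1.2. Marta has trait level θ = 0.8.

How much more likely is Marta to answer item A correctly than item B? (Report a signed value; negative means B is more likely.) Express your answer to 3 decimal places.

P(θ) = 1 / (1 + exp(−α(θ − β)))
P_A = 0.9268
P_B = 0.4344
P_A − P_B = 0.4924

0.492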